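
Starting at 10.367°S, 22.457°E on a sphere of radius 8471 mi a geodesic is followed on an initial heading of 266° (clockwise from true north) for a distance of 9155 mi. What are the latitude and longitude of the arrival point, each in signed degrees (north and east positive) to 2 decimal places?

Angular distance δ = d/R = 9155/8471 = 1.08075 rad; initial bearing θ = 4.6426 rad.
sin φ₂ = sin φ₁ cos δ + cos φ₁ sin δ cos θ = (-0.1800)(0.4707) + (0.9837)(0.8823)(-0.0698) = -0.1452, so φ₂ = -8.35°.
Δλ = atan2(sin θ sin δ cos φ₁, cos δ − sin φ₁ sin φ₂) = atan2(-0.8658, 0.4445) = -62.822°.
λ₂ = 22.457° − 62.822° = -40.37°.

-8.35°, -40.37°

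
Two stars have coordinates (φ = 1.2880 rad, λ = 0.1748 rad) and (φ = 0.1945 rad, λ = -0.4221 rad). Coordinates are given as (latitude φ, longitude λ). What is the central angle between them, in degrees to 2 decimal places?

65.67°

Let φ₁ = 1.2880 rad, φ₂ = 0.1945 rad, and Δλ = -0.5969 rad.
cos c = sin φ₁ sin φ₂ + cos φ₁ cos φ₂ cos Δλ = (0.9603)(0.1933) + (0.2790)(0.9811)(0.8271) = 0.41204,
so c = arccos(0.41204) = 1.14611 rad.
So the angular separation is 65.67°.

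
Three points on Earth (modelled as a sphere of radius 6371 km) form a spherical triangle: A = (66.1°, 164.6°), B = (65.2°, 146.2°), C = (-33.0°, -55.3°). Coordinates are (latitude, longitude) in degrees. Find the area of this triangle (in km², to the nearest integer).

9979322 km²

Side lengths (central angles): a = 2.5352, b = 2.4320, c = 0.1328 rad; semiperimeter s = 2.5500.
By l'Huilier's theorem, tan(E/4) = √[tan(s/2) tan((s−a)/2) tan((s−b)/2) tan((s−c)/2)], giving spherical excess E = 0.2459 rad.
Area = E·R² = 0.2459 × (6371)² ≈ 9979322 km².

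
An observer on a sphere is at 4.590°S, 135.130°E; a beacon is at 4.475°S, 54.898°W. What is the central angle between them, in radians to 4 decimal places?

With latitudes φ₁ = -4.590°, φ₂ = -4.475° and longitude difference Δλ = 169.972°:
cos c = sin φ₁ sin φ₂ + cos φ₁ cos φ₂ cos Δλ = (-0.0800)(-0.0780) + (0.9968)(0.9970)(-0.9847) = -0.97233,
so c = arccos(-0.97233) = 2.90580 rad.
So the angular separation is 2.9058 rad.

2.9058 rad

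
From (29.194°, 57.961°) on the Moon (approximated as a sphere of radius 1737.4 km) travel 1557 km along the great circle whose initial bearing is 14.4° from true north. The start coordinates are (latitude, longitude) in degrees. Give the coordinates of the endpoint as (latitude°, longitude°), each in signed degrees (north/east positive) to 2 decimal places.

74.79°, 105.73°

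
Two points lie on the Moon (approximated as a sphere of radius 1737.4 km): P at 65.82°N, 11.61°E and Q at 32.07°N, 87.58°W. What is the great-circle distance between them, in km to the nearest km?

1959 km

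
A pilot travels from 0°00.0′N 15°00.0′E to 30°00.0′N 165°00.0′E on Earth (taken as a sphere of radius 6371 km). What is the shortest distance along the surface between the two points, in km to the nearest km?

With latitudes φ₁ = 0.000°, φ₂ = 30.000° and longitude difference Δλ = 150.000°:
Haversine: a = sin²(Δφ/2) + cos φ₁ cos φ₂ sin²(Δλ/2) = 0.0670 + (1.0000)(0.8660)(0.9330) = 0.87500.
Central angle c = 2·arcsin(√a) = 2.41886 rad.
Distance = R·c = 6371 × 2.4189 ≈ 15411 km.

15411 km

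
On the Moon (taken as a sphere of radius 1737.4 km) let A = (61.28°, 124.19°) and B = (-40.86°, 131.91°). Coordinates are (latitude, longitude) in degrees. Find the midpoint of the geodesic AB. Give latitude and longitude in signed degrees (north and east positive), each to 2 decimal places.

10.23°, 128.91°

The central angle between A and B is δ = 1.7860 rad.
With f = 0.5, the slerp weights are sin((1−f)δ)/sin δ = 0.7974 and sin(fδ)/sin δ = 0.7974.
Weighted sum of the unit vectors: (0.7974)·(-0.2700,0.3975,0.8770) + (0.7974)·(-0.5052,0.5628,-0.6542) = (-0.6181, 0.7657, 0.1776).
Converting back: φ = atan2(z, √(x²+y²)) = 10.23°, λ = atan2(y, x) = 128.91°.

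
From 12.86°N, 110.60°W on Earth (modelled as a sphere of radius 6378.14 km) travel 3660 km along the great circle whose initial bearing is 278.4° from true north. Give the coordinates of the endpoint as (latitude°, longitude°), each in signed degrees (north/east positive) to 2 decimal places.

15.32°, -144.44°

Angular distance δ = d/R = 3660/6378.14 = 0.57384 rad; initial bearing θ = 4.8590 rad.
sin φ₂ = sin φ₁ cos δ + cos φ₁ sin δ cos θ = (0.2226)(0.8398) + (0.9749)(0.5429)(0.1461) = 0.2642, so φ₂ = 15.32°.
Δλ = atan2(sin θ sin δ cos φ₁, cos δ − sin φ₁ sin φ₂) = atan2(-0.5236, 0.7810) = -33.836°.
λ₂ = -110.600° − 33.836° = -144.44°.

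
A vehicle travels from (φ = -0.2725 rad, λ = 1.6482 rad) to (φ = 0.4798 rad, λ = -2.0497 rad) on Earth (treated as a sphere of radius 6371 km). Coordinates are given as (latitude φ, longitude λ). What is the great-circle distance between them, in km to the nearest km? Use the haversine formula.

16478 km

Let φ₁ = -0.2725 rad, φ₂ = 0.4798 rad, and Δλ = 2.5853 rad.
Haversine: a = sin²(Δφ/2) + cos φ₁ cos φ₂ sin²(Δλ/2) = 0.1349 + (0.9631)(0.8871)(0.9246) = 0.92488.
Central angle c = 2·arcsin(√a) = 2.58633 rad.
Distance = R·c = 6371 × 2.5863 ≈ 16478 km.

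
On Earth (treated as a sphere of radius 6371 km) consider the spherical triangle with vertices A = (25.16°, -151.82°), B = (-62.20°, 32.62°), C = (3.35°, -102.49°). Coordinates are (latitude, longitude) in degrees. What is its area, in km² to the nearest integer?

Side lengths (central angles): a = 1.9623, b = 0.9101, c = 2.4930 rad; semiperimeter s = 2.6827.
By l'Huilier's theorem, tan(E/4) = √[tan(s/2) tan((s−a)/2) tan((s−b)/2) tan((s−c)/2)], giving spherical excess E = 1.6362 rad.
Area = E·R² = 1.6362 × (6371)² ≈ 66411001 km².

66411001 km²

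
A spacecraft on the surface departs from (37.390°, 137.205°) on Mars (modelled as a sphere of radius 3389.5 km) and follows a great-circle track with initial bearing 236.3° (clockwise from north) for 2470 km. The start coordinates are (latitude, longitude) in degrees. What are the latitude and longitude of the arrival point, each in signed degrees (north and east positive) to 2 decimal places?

9.18°, 103.07°

Angular distance δ = d/R = 2470/3389.5 = 0.72872 rad; initial bearing θ = 4.1242 rad.
sin φ₂ = sin φ₁ cos δ + cos φ₁ sin δ cos θ = (0.6072)(0.7460) + (0.7945)(0.6659)(-0.5548) = 0.1595, so φ₂ = 9.18°.
Δλ = atan2(sin θ sin δ cos φ₁, cos δ − sin φ₁ sin φ₂) = atan2(-0.4402, 0.6492) = -34.138°.
λ₂ = 137.205° − 34.138° = 103.07°.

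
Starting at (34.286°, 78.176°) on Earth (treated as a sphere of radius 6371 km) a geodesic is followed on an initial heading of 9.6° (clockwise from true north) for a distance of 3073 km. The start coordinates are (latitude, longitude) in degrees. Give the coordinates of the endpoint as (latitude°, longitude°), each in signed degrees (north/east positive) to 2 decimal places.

61.28°, 87.44°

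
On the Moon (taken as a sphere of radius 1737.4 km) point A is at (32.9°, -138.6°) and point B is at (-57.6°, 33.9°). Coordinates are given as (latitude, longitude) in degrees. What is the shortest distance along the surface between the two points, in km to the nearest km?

4693 km

In radians: φ₁ = 0.5742, φ₂ = -1.0053, Δλ = 172.500° = 3.0107 rad.
cos c = sin φ₁ sin φ₂ + cos φ₁ cos φ₂ cos Δλ = (0.5432)(-0.8443) + (0.8396)(0.5358)(-0.9914) = -0.90466,
so c = arccos(-0.90466) = 2.70138 rad.
Distance = R·c = 1737.4 × 2.7014 ≈ 4693 km.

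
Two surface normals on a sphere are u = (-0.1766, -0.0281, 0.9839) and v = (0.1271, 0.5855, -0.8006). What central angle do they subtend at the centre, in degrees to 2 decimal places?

145.75°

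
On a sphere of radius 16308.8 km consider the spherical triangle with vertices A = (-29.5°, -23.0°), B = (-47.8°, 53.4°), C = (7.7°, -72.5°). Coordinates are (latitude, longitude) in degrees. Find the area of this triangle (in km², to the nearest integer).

50752099 km²

Side lengths (central angles): a = 2.0824, b = 1.0539, c = 1.0446 rad; semiperimeter s = 2.0905.
By l'Huilier's theorem, tan(E/4) = √[tan(s/2) tan((s−a)/2) tan((s−b)/2) tan((s−c)/2)], giving spherical excess E = 0.1908 rad.
Area = E·R² = 0.1908 × (16308.8)² ≈ 50752099 km².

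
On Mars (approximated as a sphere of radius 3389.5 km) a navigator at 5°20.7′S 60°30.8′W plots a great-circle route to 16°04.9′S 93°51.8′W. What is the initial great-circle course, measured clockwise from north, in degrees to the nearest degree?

249°

Δλ = -33.350° = -0.5821 rad.
y = sin Δλ · cos φ₂ = (-0.5498)(0.9609) = -0.5282
x = cos φ₁ sin φ₂ − sin φ₁ cos φ₂ cos Δλ = (0.9957)(-0.2770) − (-0.0932)(0.9609)(0.8353) = -0.2010
θ = atan2(y, x) = -110.84°; adding 360° gives 249°.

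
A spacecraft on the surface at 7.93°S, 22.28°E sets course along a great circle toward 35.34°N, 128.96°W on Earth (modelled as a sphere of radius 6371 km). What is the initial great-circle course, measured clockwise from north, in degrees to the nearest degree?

320°

With φ₁ = -0.1384, φ₂ = 0.6168, Δλ = -2.6396 rad, the forward-azimuth formula gives
θ = atan2( sin Δλ cos φ₂ , cos φ₁ sin φ₂ − sin φ₁ cos φ₂ cos Δλ ) = atan2(-0.3925, 0.4742) = -39.61°.
Adding 360° brings this into [0°, 360°): 320°.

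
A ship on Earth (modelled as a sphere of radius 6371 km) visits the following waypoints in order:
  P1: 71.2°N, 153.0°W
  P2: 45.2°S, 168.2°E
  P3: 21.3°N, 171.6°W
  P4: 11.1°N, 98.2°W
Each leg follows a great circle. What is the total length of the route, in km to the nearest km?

Leg P1→P2: central angle 2.0883 rad, distance 13304.8 km.
Leg P2→P3: central angle 1.2043 rad, distance 7672.4 km.
Leg P3→P4: central angle 1.2333 rad, distance 7857.3 km.
Total: 13304.8 + 7672.4 + 7857.3 ≈ 28835 km.

28835 km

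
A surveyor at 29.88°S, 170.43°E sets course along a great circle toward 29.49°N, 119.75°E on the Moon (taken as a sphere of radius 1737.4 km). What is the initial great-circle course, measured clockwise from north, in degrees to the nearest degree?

316°

With φ₁ = -0.5215, φ₂ = 0.5147, Δλ = -0.8845 rad, the forward-azimuth formula gives
θ = atan2( sin Δλ cos φ₂ , cos φ₁ sin φ₂ − sin φ₁ cos φ₂ cos Δλ ) = atan2(-0.6734, 0.7016) = -43.82°.
Adding 360° brings this into [0°, 360°): 316°.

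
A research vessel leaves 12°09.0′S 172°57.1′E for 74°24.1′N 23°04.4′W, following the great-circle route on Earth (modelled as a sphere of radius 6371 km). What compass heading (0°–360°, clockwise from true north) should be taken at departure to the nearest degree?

With φ₁ = -0.2121, φ₂ = 1.2986, Δλ = 2.8619 rad, the forward-azimuth formula gives
θ = atan2( sin Δλ cos φ₂ , cos φ₁ sin φ₂ − sin φ₁ cos φ₂ cos Δλ ) = atan2(0.0742, 0.8872) = 4.78°.
So the initial bearing is 5°.

5°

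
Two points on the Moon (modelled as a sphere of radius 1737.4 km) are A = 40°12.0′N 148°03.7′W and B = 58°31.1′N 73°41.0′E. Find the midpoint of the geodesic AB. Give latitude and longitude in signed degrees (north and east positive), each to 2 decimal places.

The central angle between A and B is δ = 1.3152 rad.
With f = 0.5, the slerp weights are sin((1−f)δ)/sin δ = 0.6317 and sin(fδ)/sin δ = 0.6317.
Weighted sum of the unit vectors: (0.6317)·(-0.6482,-0.4041,0.6455) + (0.6317)·(0.1467,0.5012,0.8528) = (-0.3168, 0.0614, 0.9465).
Converting back: φ = atan2(z, √(x²+y²)) = 71.18°, λ = atan2(y, x) = 169.04°.

71.18°, 169.04°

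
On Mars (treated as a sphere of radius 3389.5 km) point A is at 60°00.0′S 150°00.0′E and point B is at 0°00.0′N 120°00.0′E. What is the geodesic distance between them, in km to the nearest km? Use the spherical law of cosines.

3806 km

With latitudes φ₁ = -60.000°, φ₂ = 0.000° and longitude difference Δλ = -30.000°:
cos c = sin φ₁ sin φ₂ + cos φ₁ cos φ₂ cos Δλ = (-0.8660)(0.0000) + (0.5000)(1.0000)(0.8660) = 0.43301,
so c = arccos(0.43301) = 1.12296 rad.
Distance = R·c = 3389.5 × 1.1230 ≈ 3806 km.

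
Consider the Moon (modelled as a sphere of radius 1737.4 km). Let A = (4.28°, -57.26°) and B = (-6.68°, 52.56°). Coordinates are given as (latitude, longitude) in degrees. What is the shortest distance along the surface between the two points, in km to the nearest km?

3340 km

In radians: φ₁ = 0.0747, φ₂ = -0.1166, Δλ = 109.820° = 1.9167 rad.
cos c = sin φ₁ sin φ₂ + cos φ₁ cos φ₂ cos Δλ = (0.0746)(-0.1163) + (0.9972)(0.9932)(-0.3391) = -0.34451,
so c = arccos(-0.34451) = 1.92251 rad.
Distance = R·c = 1737.4 × 1.9225 ≈ 3340 km.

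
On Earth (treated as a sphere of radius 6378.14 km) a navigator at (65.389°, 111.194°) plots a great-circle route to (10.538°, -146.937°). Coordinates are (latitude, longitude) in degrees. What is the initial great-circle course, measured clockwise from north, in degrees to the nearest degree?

75°

Δλ = 101.869° = 1.7779 rad.
y = sin Δλ · cos φ₂ = (0.9786)(0.9831) = 0.9621
x = cos φ₁ sin φ₂ − sin φ₁ cos φ₂ cos Δλ = (0.4165)(0.1829) − (0.9092)(0.9831)(-0.2057) = 0.2600
θ = atan2(y, x) = 74.88°, so the bearing is 75°.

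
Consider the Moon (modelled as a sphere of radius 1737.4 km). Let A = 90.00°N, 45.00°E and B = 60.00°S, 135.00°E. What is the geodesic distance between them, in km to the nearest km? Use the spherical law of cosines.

With latitudes φ₁ = 90.000°, φ₂ = -60.000° and longitude difference Δλ = 90.000°:
cos c = sin φ₁ sin φ₂ + cos φ₁ cos φ₂ cos Δλ = (1.0000)(-0.8660) + (0.0000)(0.5000)(0.0000) = -0.86603,
so c = arccos(-0.86603) = 2.61799 rad.
Distance = R·c = 1737.4 × 2.6180 ≈ 4549 km.

4549 km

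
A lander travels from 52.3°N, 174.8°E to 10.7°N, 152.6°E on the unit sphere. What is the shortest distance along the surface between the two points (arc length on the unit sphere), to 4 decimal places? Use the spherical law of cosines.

0.7908

With latitudes φ₁ = 52.300°, φ₂ = 10.700° and longitude difference Δλ = -22.200°:
cos c = sin φ₁ sin φ₂ + cos φ₁ cos φ₂ cos Δλ = (0.7912)(0.1857) + (0.6115)(0.9826)(0.9259) = 0.70325,
so c = arccos(0.70325) = 0.79083 rad.
On the unit sphere the arc length equals the central angle: 0.7908.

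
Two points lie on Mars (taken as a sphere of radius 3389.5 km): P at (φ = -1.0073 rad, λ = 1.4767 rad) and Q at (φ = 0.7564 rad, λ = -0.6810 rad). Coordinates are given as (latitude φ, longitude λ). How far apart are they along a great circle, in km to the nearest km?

In radians: φ₁ = -1.0073, φ₂ = 0.7564, Δλ = -123.627° = -2.1577 rad.
cos c = sin φ₁ sin φ₂ + cos φ₁ cos φ₂ cos Δλ = (-0.8454)(0.6863) + (0.5341)(0.7273)(-0.5538) = -0.79534,
so c = arccos(-0.79534) = 2.49036 rad.
Distance = R·c = 3389.5 × 2.4904 ≈ 8441 km.

8441 km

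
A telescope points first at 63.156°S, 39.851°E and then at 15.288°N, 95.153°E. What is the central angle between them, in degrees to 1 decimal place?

89.3°

In radians: φ₁ = -1.1023, φ₂ = 0.2668, Δλ = 55.302° = 0.9652 rad.
cos c = sin φ₁ sin φ₂ + cos φ₁ cos φ₂ cos Δλ = (-0.8922)(0.2637) + (0.4516)(0.9646)(0.5693) = 0.01270,
so c = arccos(0.01270) = 1.55810 rad.
So the angular separation is 89.3°.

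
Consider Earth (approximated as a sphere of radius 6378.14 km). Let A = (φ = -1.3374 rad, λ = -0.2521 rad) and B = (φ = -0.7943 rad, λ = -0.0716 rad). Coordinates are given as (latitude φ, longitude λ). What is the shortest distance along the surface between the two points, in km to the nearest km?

In radians: φ₁ = -1.3374, φ₂ = -0.7943, Δλ = 10.342° = 0.1805 rad.
cos c = sin φ₁ sin φ₂ + cos φ₁ cos φ₂ cos Δλ = (-0.9729)(-0.7134) + (0.2313)(0.7008)(0.9838) = 0.85348,
so c = arccos(0.85348) = 0.54817 rad.
Distance = R·c = 6378.14 × 0.5482 ≈ 3496 km.

3496 km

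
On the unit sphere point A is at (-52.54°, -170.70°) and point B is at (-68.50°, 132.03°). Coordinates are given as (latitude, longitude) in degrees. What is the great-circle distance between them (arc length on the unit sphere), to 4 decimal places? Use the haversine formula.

Let φ₁ = -0.9170 rad, φ₂ = -1.1956 rad, and Δλ = -0.9996 rad.
Haversine: a = sin²(Δφ/2) + cos φ₁ cos φ₂ sin²(Δλ/2) = 0.0193 + (0.6082)(0.3665)(0.2297) = 0.07047.
Central angle c = 2·arcsin(√a) = 0.53735 rad.
On the unit sphere the arc length equals the central angle: 0.5374.

0.5374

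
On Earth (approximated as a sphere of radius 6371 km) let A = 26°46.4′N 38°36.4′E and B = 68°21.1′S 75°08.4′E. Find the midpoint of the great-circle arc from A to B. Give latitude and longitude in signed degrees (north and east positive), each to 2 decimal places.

The central angle between A and B is δ = 1.7255 rad.
With f = 0.5, the slerp weights are sin((1−f)δ)/sin δ = 0.7688 and sin(fδ)/sin δ = 0.7688.
Weighted sum of the unit vectors: (0.7688)·(0.6977,0.5571,0.4505) + (0.7688)·(0.0946,0.3566,-0.9295) = (0.6091, 0.7024, -0.3683).
Converting back: φ = atan2(z, √(x²+y²)) = -21.61°, λ = atan2(y, x) = 49.07°.

-21.61°, 49.07°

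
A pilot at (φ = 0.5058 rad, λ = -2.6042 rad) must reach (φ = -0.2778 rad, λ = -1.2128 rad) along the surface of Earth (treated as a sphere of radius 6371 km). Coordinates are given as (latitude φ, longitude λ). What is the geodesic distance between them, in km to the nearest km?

In radians: φ₁ = 0.5058, φ₂ = -0.2778, Δλ = 79.721° = 1.3914 rad.
Haversine: a = sin²(Δφ/2) + cos φ₁ cos φ₂ sin²(Δλ/2) = 0.1458 + (0.8748)(0.9617)(0.4108) = 0.49138.
Central angle c = 2·arcsin(√a) = 1.55356 rad.
Distance = R·c = 6371 × 1.5536 ≈ 9898 km.

9898 km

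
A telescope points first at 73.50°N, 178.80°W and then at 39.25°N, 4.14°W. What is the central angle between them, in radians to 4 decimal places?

With latitudes φ₁ = 73.500°, φ₂ = 39.250° and longitude difference Δλ = 174.660°:
cos c = sin φ₁ sin φ₂ + cos φ₁ cos φ₂ cos Δλ = (0.9588)(0.6327) + (0.2840)(0.7744)(-0.9957) = 0.38767,
so c = arccos(0.38767) = 1.17270 rad.
So the angular separation is 1.1727 rad.

1.1727 rad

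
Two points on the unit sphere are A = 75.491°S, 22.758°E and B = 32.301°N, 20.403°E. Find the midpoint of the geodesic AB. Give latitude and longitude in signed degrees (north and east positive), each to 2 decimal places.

-21.60°, 20.94°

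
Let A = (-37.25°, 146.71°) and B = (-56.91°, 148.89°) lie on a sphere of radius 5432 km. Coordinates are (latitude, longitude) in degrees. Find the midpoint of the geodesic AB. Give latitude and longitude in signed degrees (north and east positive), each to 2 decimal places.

-47.08°, 147.60°

Central angle δ = 0.3441 rad. Interpolating on the sphere with fraction f = 0.5:
P = [sin((1−f)δ)·A + sin(fδ)·B] / sin δ = 0.5075·A + 0.5075·B in Cartesian coordinates,
giving P = (-0.5749, 0.3649, -0.7324), i.e. latitude -47.08°, longitude 147.60°.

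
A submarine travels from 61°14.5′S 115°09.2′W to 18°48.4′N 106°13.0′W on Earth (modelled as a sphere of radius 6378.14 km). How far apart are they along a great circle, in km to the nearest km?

In radians: φ₁ = -1.0689, φ₂ = 0.3282, Δλ = 8.937° = 0.1560 rad.
cos c = sin φ₁ sin φ₂ + cos φ₁ cos φ₂ cos Δλ = (-0.8767)(0.3224) + (0.4811)(0.9466)(0.9879) = 0.16729,
so c = arccos(0.16729) = 1.40272 rad.
Distance = R·c = 6378.14 × 1.4027 ≈ 8947 km.

8947 km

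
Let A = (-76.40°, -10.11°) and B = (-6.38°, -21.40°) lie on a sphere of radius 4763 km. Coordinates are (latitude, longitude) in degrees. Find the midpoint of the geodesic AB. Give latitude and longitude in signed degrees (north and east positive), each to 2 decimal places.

-41.48°, -19.25°

The central angle between A and B is δ = 1.2269 rad.
With f = 0.5, the slerp weights are sin((1−f)δ)/sin δ = 0.6115 and sin(fδ)/sin δ = 0.6115.
Weighted sum of the unit vectors: (0.6115)·(0.2315,-0.0413,-0.9720) + (0.6115)·(0.9253,-0.3626,-0.1111) = (0.7074, -0.2470, -0.6623).
Converting back: φ = atan2(z, √(x²+y²)) = -41.48°, λ = atan2(y, x) = -19.25°.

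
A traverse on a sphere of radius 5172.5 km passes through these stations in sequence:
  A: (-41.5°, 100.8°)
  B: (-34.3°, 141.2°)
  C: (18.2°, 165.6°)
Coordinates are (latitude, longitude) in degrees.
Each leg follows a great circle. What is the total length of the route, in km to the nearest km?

Leg A→B: central angle 0.5650 rad, distance 2922.6 km.
Leg B→C: central angle 1.0019 rad, distance 5182.5 km.
Total: 2922.6 + 5182.5 ≈ 8105 km.

8105 km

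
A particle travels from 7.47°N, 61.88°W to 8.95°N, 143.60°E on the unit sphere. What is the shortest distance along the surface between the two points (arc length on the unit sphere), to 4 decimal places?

2.6139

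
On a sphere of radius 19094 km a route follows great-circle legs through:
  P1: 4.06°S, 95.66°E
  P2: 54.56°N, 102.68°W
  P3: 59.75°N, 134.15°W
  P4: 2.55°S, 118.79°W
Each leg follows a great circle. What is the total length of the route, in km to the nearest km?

Leg P1→P2: central angle 2.2227 rad, distance 42440.2 km.
Leg P2→P3: central angle 0.3080 rad, distance 5881.4 km.
Leg P3→P4: central angle 1.1075 rad, distance 21147.3 km.
Total: 42440.2 + 5881.4 + 21147.3 ≈ 69469 km.

69469 km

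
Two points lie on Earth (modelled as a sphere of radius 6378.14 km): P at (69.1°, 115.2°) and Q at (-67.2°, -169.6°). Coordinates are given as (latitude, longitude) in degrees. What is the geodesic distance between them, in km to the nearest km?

16217 km

In radians: φ₁ = 1.2060, φ₂ = -1.1729, Δλ = 75.200° = 1.3125 rad.
cos c = sin φ₁ sin φ₂ + cos φ₁ cos φ₂ cos Δλ = (0.9342)(-0.9219) + (0.3567)(0.3875)(0.2554) = -0.82590,
so c = arccos(-0.82590) = 2.54258 rad.
Distance = R·c = 6378.14 × 2.5426 ≈ 16217 km.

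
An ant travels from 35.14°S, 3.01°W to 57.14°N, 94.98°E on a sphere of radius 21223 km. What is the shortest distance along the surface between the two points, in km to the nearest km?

In radians: φ₁ = -0.6133, φ₂ = 0.9973, Δλ = 97.990° = 1.7102 rad.
cos c = sin φ₁ sin φ₂ + cos φ₁ cos φ₂ cos Δλ = (-0.5756)(0.8400) + (0.8177)(0.5426)(-0.1390) = -0.54516,
so c = arccos(-0.54516) = 2.14737 rad.
Distance = R·c = 21223 × 2.1474 ≈ 45574 km.

45574 km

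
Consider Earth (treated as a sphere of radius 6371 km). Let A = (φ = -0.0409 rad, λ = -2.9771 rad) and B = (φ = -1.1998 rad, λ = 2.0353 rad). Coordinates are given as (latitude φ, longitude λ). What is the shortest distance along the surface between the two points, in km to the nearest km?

9079 km

With latitudes φ₁ = -2.343°, φ₂ = -68.743° and longitude difference Δλ = -72.811°:
cos c = sin φ₁ sin φ₂ + cos φ₁ cos φ₂ cos Δλ = (-0.0409)(-0.9320) + (0.9992)(0.3625)(0.2955) = 0.14516,
so c = arccos(0.14516) = 1.42512 rad.
Distance = R·c = 6371 × 1.4251 ≈ 9079 km.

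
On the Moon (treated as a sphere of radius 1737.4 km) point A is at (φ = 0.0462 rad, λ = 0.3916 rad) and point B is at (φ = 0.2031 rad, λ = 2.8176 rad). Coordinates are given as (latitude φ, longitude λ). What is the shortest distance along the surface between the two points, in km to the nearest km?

Let φ₁ = 0.0462 rad, φ₂ = 0.2031 rad, and Δλ = 2.4260 rad.
cos c = sin φ₁ sin φ₂ + cos φ₁ cos φ₂ cos Δλ = (0.0462)(0.2017) + (0.9989)(0.9794)(-0.7547) = -0.72909,
so c = arccos(-0.72909) = 2.38778 rad.
Distance = R·c = 1737.4 × 2.3878 ≈ 4149 km.

4149 km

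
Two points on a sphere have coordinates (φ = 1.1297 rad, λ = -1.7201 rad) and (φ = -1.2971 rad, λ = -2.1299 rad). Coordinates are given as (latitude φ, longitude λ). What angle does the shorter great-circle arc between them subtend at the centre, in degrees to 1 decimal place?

In radians: φ₁ = 1.1297, φ₂ = -1.2971, Δλ = -23.480° = -0.4098 rad.
cos c = sin φ₁ sin φ₂ + cos φ₁ cos φ₂ cos Δλ = (0.9043)(-0.9628) + (0.4269)(0.2703)(0.9172) = -0.76478,
so c = arccos(-0.76478) = 2.44150 rad.
So the angular separation is 139.9°.

139.9°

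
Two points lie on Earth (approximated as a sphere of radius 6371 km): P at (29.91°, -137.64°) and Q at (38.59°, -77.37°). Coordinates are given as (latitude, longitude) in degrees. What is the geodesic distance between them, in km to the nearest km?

5524 km

With latitudes φ₁ = 29.910°, φ₂ = 38.590° and longitude difference Δλ = 60.270°:
Haversine: a = sin²(Δφ/2) + cos φ₁ cos φ₂ sin²(Δλ/2) = 0.0057 + (0.8668)(0.7816)(0.2520) = 0.17649.
Central angle c = 2·arcsin(√a) = 0.86713 rad.
Distance = R·c = 6371 × 0.8671 ≈ 5524 km.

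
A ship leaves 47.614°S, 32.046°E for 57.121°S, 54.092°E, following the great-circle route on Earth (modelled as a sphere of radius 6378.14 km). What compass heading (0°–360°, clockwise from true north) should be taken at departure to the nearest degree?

134°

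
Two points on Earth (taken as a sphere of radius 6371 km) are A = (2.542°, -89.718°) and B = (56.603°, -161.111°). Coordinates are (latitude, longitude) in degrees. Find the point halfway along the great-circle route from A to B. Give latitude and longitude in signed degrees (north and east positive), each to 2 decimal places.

34.38°, -113.66°

The central angle between A and B is δ = 1.3567 rad.
With f = 0.5, the slerp weights are sin((1−f)δ)/sin δ = 0.6422 and sin(fδ)/sin δ = 0.6422.
Weighted sum of the unit vectors: (0.6422)·(0.0049,-0.9990,0.0444) + (0.6422)·(-0.5208,-0.1782,0.8349) = (-0.3313, -0.7560, 0.5646).
Converting back: φ = atan2(z, √(x²+y²)) = 34.38°, λ = atan2(y, x) = -113.66°.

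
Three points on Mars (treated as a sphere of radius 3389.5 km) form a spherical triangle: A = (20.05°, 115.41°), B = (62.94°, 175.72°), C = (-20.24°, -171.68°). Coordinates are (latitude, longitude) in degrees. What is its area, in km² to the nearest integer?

Side lengths (central angles): a = 1.4621, b = 1.4299, c = 1.0275 rad; semiperimeter s = 1.9598.
By l'Huilier's theorem, tan(E/4) = √[tan(s/2) tan((s−a)/2) tan((s−b)/2) tan((s−c)/2)], giving spherical excess E = 0.8943 rad.
Area = E·R² = 0.8943 × (3389.5)² ≈ 10273803 km².

10273803 km²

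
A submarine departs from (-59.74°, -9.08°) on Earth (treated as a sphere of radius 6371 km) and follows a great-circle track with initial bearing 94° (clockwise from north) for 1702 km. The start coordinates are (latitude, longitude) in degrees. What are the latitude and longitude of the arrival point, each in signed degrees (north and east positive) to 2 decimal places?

Angular distance δ = d/R = 1702/6371 = 0.26715 rad; initial bearing θ = 1.6406 rad.
sin φ₂ = sin φ₁ cos δ + cos φ₁ sin δ cos θ = (-0.8637)(0.9645) + (0.5039)(0.2640)(-0.0698) = -0.8424, so φ₂ = -57.39°.
Δλ = atan2(sin θ sin δ cos φ₁, cos δ − sin φ₁ sin φ₂) = atan2(0.1327, 0.2369) = 29.254°.
λ₂ = -9.080° + 29.254° = 20.17°.

-57.39°, 20.17°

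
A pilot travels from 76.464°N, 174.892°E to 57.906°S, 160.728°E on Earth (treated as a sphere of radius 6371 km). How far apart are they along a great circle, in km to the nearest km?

14975 km

Let φ₁ = 1.3345 rad, φ₂ = -1.0107 rad, and Δλ = -0.2472 rad.
cos c = sin φ₁ sin φ₂ + cos φ₁ cos φ₂ cos Δλ = (0.9722)(-0.8472) + (0.2341)(0.5313)(0.9696) = -0.70307,
so c = arccos(-0.70307) = 2.35050 rad.
Distance = R·c = 6371 × 2.3505 ≈ 14975 km.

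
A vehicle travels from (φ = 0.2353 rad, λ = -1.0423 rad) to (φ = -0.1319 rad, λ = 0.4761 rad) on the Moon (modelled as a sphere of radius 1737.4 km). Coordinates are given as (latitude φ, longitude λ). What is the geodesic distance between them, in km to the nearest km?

2695 km

With latitudes φ₁ = 13.482°, φ₂ = -7.557° and longitude difference Δλ = 86.998°:
Haversine: a = sin²(Δφ/2) + cos φ₁ cos φ₂ sin²(Δλ/2) = 0.0333 + (0.9724)(0.9913)(0.4738) = 0.49009.
Central angle c = 2·arcsin(√a) = 1.55097 rad.
Distance = R·c = 1737.4 × 1.5510 ≈ 2695 km.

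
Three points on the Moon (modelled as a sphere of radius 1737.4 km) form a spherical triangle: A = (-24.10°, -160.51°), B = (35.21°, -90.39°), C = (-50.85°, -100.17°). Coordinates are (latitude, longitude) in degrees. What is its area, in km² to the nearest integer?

Side lengths (central angles): a = 1.5095, b = 0.9250, c = 1.5526 rad; semiperimeter s = 1.9936.
By l'Huilier's theorem, tan(E/4) = √[tan(s/2) tan((s−a)/2) tan((s−b)/2) tan((s−c)/2)], giving spherical excess E = 0.8852 rad.
Area = E·R² = 0.8852 × (1737.4)² ≈ 2672157 km².

2672157 km²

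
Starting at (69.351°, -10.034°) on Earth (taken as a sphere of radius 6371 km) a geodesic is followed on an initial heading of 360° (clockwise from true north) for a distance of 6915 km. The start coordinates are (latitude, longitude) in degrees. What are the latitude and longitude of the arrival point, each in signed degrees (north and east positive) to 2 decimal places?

Angular distance δ = d/R = 6915/6371 = 1.08539 rad; initial bearing θ = 6.2832 rad.
sin φ₂ = sin φ₁ cos δ + cos φ₁ sin δ cos θ = (0.9358)(0.4666) + (0.3526)(0.8845)(1.0000) = 0.7485, so φ₂ = 48.46°.
Δλ = atan2(sin θ sin δ cos φ₁, cos δ − sin φ₁ sin φ₂) = atan2(-0.0000, -0.2338) = -180.000°.
λ₂ = -10.034° − 180.000° = -190.03° → 169.97° after wrapping to (−180°, 180°].

48.46°, 169.97°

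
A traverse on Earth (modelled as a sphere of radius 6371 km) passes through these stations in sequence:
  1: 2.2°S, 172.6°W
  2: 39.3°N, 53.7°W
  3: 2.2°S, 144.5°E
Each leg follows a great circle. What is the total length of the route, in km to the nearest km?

28112 km

Leg 1→2: central angle 1.9802 rad, distance 12615.6 km.
Leg 2→3: central angle 2.4324 rad, distance 15496.9 km.
Total: 12615.6 + 15496.9 ≈ 28112 km.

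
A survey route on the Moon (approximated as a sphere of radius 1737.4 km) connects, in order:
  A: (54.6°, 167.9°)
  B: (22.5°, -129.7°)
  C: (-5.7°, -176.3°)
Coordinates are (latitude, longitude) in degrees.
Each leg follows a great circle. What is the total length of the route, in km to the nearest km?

3322 km

Leg A→B: central angle 0.9765 rad, distance 1696.7 km.
Leg B→C: central angle 0.9352 rad, distance 1624.9 km.
Total: 1696.7 + 1624.9 ≈ 3322 km.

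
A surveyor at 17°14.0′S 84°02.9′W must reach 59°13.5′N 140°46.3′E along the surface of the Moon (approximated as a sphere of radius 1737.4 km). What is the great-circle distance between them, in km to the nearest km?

3850 km

Let φ₁ = -0.3008 rad, φ₂ = 1.0337 rad, and Δλ = -2.3593 rad.
cos c = sin φ₁ sin φ₂ + cos φ₁ cos φ₂ cos Δλ = (-0.2963)(0.8592) + (0.9551)(0.5117)(-0.7093) = -0.60119,
so c = arccos(-0.60119) = 2.21579 rad.
Distance = R·c = 1737.4 × 2.2158 ≈ 3850 km.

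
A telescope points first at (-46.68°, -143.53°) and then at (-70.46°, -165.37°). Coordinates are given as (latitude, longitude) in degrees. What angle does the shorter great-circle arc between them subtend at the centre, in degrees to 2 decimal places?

In radians: φ₁ = -0.8147, φ₂ = -1.2298, Δλ = -21.840° = -0.3812 rad.
Haversine: a = sin²(Δφ/2) + cos φ₁ cos φ₂ sin²(Δλ/2) = 0.0424 + (0.6861)(0.3345)(0.0359) = 0.05068.
Central angle c = 2·arcsin(√a) = 0.45416 rad.
So the angular separation is 26.02°.

26.02°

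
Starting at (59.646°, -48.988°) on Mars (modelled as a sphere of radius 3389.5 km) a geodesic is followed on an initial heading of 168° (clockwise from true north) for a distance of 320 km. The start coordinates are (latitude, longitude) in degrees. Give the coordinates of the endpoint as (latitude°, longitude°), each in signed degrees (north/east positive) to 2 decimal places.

Angular distance δ = d/R = 320/3389.5 = 0.09441 rad; initial bearing θ = 2.9322 rad.
sin φ₂ = sin φ₁ cos δ + cos φ₁ sin δ cos θ = (0.8629)(0.9955) + (0.5053)(0.0943)(-0.9781) = 0.8125, so φ₂ = 54.34°.
Δλ = atan2(sin θ sin δ cos φ₁, cos δ − sin φ₁ sin φ₂) = atan2(0.0099, 0.2944) = 1.927°.
λ₂ = -48.988° + 1.927° = -47.06°.

54.34°, -47.06°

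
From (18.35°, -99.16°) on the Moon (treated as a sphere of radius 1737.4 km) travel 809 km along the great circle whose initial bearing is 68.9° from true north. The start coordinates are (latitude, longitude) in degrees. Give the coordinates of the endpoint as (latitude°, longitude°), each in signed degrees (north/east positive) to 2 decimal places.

25.77°, -71.44°

Angular distance δ = d/R = 809/1737.4 = 0.46564 rad; initial bearing θ = 1.2025 rad.
sin φ₂ = sin φ₁ cos δ + cos φ₁ sin δ cos θ = (0.3148)(0.8935) + (0.9492)(0.4490)(0.3600) = 0.4347, so φ₂ = 25.77°.
Δλ = atan2(sin θ sin δ cos φ₁, cos δ − sin φ₁ sin φ₂) = atan2(0.3976, 0.7567) = 27.719°.
λ₂ = -99.160° + 27.719° = -71.44°.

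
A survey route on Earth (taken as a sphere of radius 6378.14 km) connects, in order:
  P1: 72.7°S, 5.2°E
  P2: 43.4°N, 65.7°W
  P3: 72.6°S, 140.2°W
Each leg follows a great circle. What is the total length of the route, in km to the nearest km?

28111 km

Leg P1→P2: central angle 2.1961 rad, distance 14006.7 km.
Leg P2→P3: central angle 2.2113 rad, distance 14103.8 km.
Total: 14006.7 + 14103.8 ≈ 28111 km.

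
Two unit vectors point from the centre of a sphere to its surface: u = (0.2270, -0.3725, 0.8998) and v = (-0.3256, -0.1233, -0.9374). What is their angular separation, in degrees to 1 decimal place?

150.6°

u·v = -0.8715; |u| = 1.0000, |v| = 1.0000.
cos θ = (u·v)/(|u||v|) = -0.8715, so θ = 150.6°.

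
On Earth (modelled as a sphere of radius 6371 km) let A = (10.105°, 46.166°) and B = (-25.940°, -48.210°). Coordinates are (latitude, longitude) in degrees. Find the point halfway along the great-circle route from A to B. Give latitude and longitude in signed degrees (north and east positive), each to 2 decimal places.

The central angle between A and B is δ = 1.7156 rad.
With f = 0.5, the slerp weights are sin((1−f)δ)/sin δ = 0.7644 and sin(fδ)/sin δ = 0.7644.
Weighted sum of the unit vectors: (0.7644)·(0.6818,0.7102,0.1755) + (0.7644)·(0.5993,-0.6705,-0.4374) = (0.9793, 0.0303, -0.2003).
Converting back: φ = atan2(z, √(x²+y²)) = -11.55°, λ = atan2(y, x) = 1.77°.

-11.55°, 1.77°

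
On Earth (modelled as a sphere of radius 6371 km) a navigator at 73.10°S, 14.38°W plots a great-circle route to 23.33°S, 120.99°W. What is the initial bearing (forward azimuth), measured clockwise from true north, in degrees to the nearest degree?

247°

With φ₁ = -1.2758, φ₂ = -0.4072, Δλ = -1.8607 rad, the forward-azimuth formula gives
θ = atan2( sin Δλ cos φ₂ , cos φ₁ sin φ₂ − sin φ₁ cos φ₂ cos Δλ ) = atan2(-0.8799, -0.3663) = -112.60°.
Adding 360° brings this into [0°, 360°): 247°.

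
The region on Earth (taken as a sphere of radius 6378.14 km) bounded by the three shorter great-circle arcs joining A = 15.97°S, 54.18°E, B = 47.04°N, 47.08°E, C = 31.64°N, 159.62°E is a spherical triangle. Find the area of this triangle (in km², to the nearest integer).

44848451 km²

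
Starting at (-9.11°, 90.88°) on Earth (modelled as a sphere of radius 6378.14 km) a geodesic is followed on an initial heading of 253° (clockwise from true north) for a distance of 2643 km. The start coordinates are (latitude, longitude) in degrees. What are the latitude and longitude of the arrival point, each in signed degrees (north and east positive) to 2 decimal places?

Angular distance δ = d/R = 2643/6378.14 = 0.41438 rad; initial bearing θ = 4.4157 rad.
sin φ₂ = sin φ₁ cos δ + cos φ₁ sin δ cos θ = (-0.1583)(0.9154) + (0.9874)(0.4026)(-0.2924) = -0.2612, so φ₂ = -15.14°.
Δλ = atan2(sin θ sin δ cos φ₁, cos δ − sin φ₁ sin φ₂) = atan2(-0.3802, 0.8740) = -23.508°.
λ₂ = 90.880° − 23.508° = 67.37°.

-15.14°, 67.37°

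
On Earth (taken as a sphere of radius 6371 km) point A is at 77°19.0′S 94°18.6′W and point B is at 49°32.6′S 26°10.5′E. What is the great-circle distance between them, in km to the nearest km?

5329 km

In radians: φ₁ = -1.3494, φ₂ = -0.8647, Δλ = 120.485° = 2.1029 rad.
cos c = sin φ₁ sin φ₂ + cos φ₁ cos φ₂ cos Δλ = (-0.9756)(-0.7609) + (0.2196)(0.6489)(-0.5073) = 0.67005,
so c = arccos(0.67005) = 0.83651 rad.
Distance = R·c = 6371 × 0.8365 ≈ 5329 km.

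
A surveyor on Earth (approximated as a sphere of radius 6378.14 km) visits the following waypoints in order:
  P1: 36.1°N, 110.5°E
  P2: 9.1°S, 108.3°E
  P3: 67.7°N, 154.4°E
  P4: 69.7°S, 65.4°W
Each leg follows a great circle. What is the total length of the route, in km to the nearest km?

32773 km

Leg P1→P2: central angle 0.7897 rad, distance 5036.9 km.
Leg P2→P3: central angle 1.4571 rad, distance 9293.4 km.
Leg P3→P4: central angle 2.8915 rad, distance 18442.3 km.
Total: 5036.9 + 9293.4 + 18442.3 ≈ 32773 km.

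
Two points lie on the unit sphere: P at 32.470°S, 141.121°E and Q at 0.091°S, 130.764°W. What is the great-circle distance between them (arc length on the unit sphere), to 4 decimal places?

1.5422

In radians: φ₁ = -0.5667, φ₂ = -0.0016, Δλ = 88.115° = 1.5379 rad.
cos c = sin φ₁ sin φ₂ + cos φ₁ cos φ₂ cos Δλ = (-0.5369)(-0.0016) + (0.8437)(1.0000)(0.0329) = 0.02860,
so c = arccos(0.02860) = 1.54219 rad.
On the unit sphere the arc length equals the central angle: 1.5422.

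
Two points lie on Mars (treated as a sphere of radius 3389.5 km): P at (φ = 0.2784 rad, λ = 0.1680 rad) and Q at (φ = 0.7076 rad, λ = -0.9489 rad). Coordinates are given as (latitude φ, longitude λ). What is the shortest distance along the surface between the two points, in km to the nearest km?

3553 km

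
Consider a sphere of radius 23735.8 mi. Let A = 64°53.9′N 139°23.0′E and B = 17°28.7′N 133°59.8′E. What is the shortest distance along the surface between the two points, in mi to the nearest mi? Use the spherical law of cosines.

In radians: φ₁ = 1.1327, φ₂ = 0.3051, Δλ = -5.387° = -0.0940 rad.
cos c = sin φ₁ sin φ₂ + cos φ₁ cos φ₂ cos Δλ = (0.9056)(0.3003) + (0.4242)(0.9538)(0.9956) = 0.67483,
so c = arccos(0.67483) = 0.83006 rad.
Distance = R·c = 23735.8 × 0.8301 ≈ 19702 mi.

19702 mi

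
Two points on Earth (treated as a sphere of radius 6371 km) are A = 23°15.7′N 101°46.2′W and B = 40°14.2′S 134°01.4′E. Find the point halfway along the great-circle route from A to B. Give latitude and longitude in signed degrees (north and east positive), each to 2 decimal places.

-17.44°, -153.98°

The central angle between A and B is δ = 2.2776 rad.
With f = 0.5, the slerp weights are sin((1−f)δ)/sin δ = 1.1942 and sin(fδ)/sin δ = 1.1942.
Weighted sum of the unit vectors: (1.1942)·(-0.1874,-0.8994,0.3949) + (1.1942)·(-0.5305,0.5489,-0.6459) = (-0.8573, -0.4185, -0.2998).
Converting back: φ = atan2(z, √(x²+y²)) = -17.44°, λ = atan2(y, x) = -153.98°.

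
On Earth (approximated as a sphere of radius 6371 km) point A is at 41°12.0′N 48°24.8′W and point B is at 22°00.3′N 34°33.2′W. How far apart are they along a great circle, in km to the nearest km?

2498 km

With latitudes φ₁ = 41.200°, φ₂ = 22.005° and longitude difference Δλ = 13.860°:
cos c = sin φ₁ sin φ₂ + cos φ₁ cos φ₂ cos Δλ = (0.6587)(0.3747) + (0.7524)(0.9272)(0.9709) = 0.92409,
so c = arccos(0.92409) = 0.39214 rad.
Distance = R·c = 6371 × 0.3921 ≈ 2498 km.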